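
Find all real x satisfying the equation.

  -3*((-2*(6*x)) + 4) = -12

Step 1. [-3*((-2*(6*x)) + 4) = -12] divide by the outer -3, so div: (-2*(6*x)) + 4 = 4.
Step 2. [(-2*(6*x)) + 4 = 4] common factor -2 (LHS and 4) — divide through. So factor: (6*x) - 2 = -2.
Step 3. [(6*x) - 2 = -2] peel the -2: add 2 from each side. So sub: 6*x = 0.
Step 4. [6*x = 0] divide by the outer 6 ⇒ div: x = 0.

Answer: x ∈ {0}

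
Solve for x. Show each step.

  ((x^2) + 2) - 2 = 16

Step 1. [((x^2) + 2) - 2 = 16] peel the -2: add 2 from each side ⇒ sub: (x^2) + 2 = 18.
Step 2. [(x^2) + 2 = 18] +2 is outermost — subtract 2 both sides ⇒ sub: x^2 = 16.
Step 3. [x^2 = 16] √ both sides: 16 ≥ 0 gives two branches. So sqrt: x = 4 or -4.

Answer: x ∈ {-4, 4}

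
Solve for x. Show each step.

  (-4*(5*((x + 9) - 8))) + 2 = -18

Step 1. [(-4*(5*((x + 9) - 8))) + 2 = -18] the outer +2 inverts by subtracting 2. So sub: -4*(5*((x + 9) - 8)) = -20.
Step 2. [-4*(5*((x + 9) - 8)) = -20] LHS = -4·(…); ÷-4 both sides ⇒ div: 5*((x + 9) - 8) = 5.
Step 3. [5*((x + 9) - 8) = 5] divide by the outer 5, so div: (x + 9) - 8 = 1.
Step 4. [(x + 9) - 8 = 1] peel the -8: add 8 from each side. So sub: x + 9 = 9.
Step 5. [x + 9 = 9] 9 comes off first (subtract 9), so sub: x = 0.

Answer: x ∈ {0}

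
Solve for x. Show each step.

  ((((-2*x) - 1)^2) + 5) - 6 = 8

Step 1. [((((-2*x) - 1)^2) + 5) - 6 = 8] add 6: x sits inside (… - 6). So sub: (((-2*x) - 1)^2) + 5 = 14.
Step 2. [(((-2*x) - 1)^2) + 5 = 14] +5 is outermost — subtract 5 both sides, so sub: ((-2*x) - 1)^2 = 9.
Step 3. [((-2*x) - 1)^2 = 9] LHS squared, RHS 9 ≥ 0: apply √ (±) ⇒ sqrt: (-2*x) - 1 = 3 or -3.
Step 4. [(-2*x) - 1 = 3 or -3] peel the -1: add 1 from each side ⇒ sub: -2*x = 4 or -2.
Step 5. [-2*x = 4 or -2] leading coefficient -2: divide by -2. So div: x = -2 or 1.

Answer: x ∈ {-2, 1}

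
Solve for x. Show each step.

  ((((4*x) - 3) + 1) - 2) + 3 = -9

Step 1. [((((4*x) - 3) + 1) - 2) + 3 = -9] +3 is outermost — subtract 3 both sides ⇒ sub: (((4*x) - 3) + 1) - 2 = -12.
Step 2. [(((4*x) - 3) + 1) - 2 = -12] add 2: x sits inside (… - 2) ⇒ sub: ((4*x) - 3) + 1 = -10.
Step 3. [((4*x) - 3) + 1 = -10] the outer +1 inverts by subtracting 1 ⇒ sub: (4*x) - 3 = -11.
Step 4. [(4*x) - 3 = -11] 3 comes off first (add 3). So sub: 4*x = -8.
Step 5. [4*x = -8] 4 out front; divide by 4, so div: x = -2.

Answer: x ∈ {-2}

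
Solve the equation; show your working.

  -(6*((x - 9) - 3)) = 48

Step 1. [-(6*((x - 9) - 3)) = 48] flip signs both sides. So neg: 6*((x - 9) - 3) = -48.
Step 2. [6*((x - 9) - 3) = -48] 6·(inner) — divide through by 6, so div: (x - 9) - 3 = -8.
Step 3. [(x - 9) - 3 = -8] add 3: x sits inside (… - 3). So sub: x - 9 = -5.
Step 4. [x - 9 = -5] peel the -9: add 9 from each side ⇒ sub: x = 4.

Answer: x ∈ {4}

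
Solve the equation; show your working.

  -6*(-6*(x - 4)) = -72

Step 1. [-6*(-6*(x - 4)) = -72] leading coefficient -6: divide by -6, so div: -6*(x - 4) = 12.
Step 2. [-6*(x - 4) = 12] divide by the outer -6. So div: x - 4 = -2.
Step 3. [x - 4 = -2] peel the -4: add 4 from each side, so sub: x = 2.

Answer: x ∈ {2}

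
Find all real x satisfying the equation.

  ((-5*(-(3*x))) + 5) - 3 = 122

Step 1. [((-5*(-(3*x))) + 5) - 3 = 122] the outer -3 inverts by adding 3. So sub: (-5*(-(3*x))) + 5 = 125.
Step 2. [(-5*(-(3*x))) + 5 = 125] the outer +5 inverts by subtracting 5 ⇒ sub: -5*(-(3*x)) = 120.
Step 3. [-5*(-(3*x)) = 120] divide by the outer -5. So div: -(3*x) = -24.
Step 4. [-(3*x) = -24] LHS negated; negate both sides ⇒ neg: 3*x = 24.
Step 5. [3*x = 24] divide by the outer 3 ⇒ div: x = 8.

Answer: x ∈ {8}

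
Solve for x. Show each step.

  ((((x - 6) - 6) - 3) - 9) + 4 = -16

Step 1. [((((x - 6) - 6) - 3) - 9) + 4 = -16] +4 is outermost — subtract 4 both sides, so sub: (((x - 6) - 6) - 3) - 9 = -20.
Step 2. [(((x - 6) - 6) - 3) - 9 = -20] the outer -9 inverts by adding 9, so sub: ((x - 6) - 6) - 3 = -11.
Step 3. [((x - 6) - 6) - 3 = -11] 3 comes off first (add 3). So sub: (x - 6) - 6 = -8.
Step 4. [(x - 6) - 6 = -8] the outer -6 inverts by adding 6 ⇒ sub: x - 6 = -2.
Step 5. [x - 6 = -2] the outer -6 inverts by adding 6 ⇒ sub: x = 4.

Answer: x ∈ {4}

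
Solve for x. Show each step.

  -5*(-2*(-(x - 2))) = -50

Step 1. [-5*(-2*(-(x - 2))) = -50] divide by the outer -5, so div: -2*(-(x - 2)) = 10.
Step 2. [-2*(-(x - 2)) = 10] divide by the outer -2, so div: -(x - 2) = -5.
Step 3. [-(x - 2) = -5] flip signs both sides, so neg: x - 2 = 5.
Step 4. [x - 2 = 5] peel the -2: add 2 from each side ⇒ sub: x = 7.

Answer: x ∈ {7}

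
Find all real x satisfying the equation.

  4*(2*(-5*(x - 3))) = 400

Step 1. [4*(2*(-5*(x - 3))) = 400] divide by the outer 4. So div: 2*(-5*(x - 3)) = 100.
Step 2. [2*(-5*(x - 3)) = 100] 2·(inner) — divide through by 2. So div: -5*(x - 3) = 50.
Step 3. [-5*(x - 3) = 50] leading coefficient -5: divide by -5 ⇒ div: x - 3 = -10.
Step 4. [x - 3 = -10] 3 comes off first (add 3), so sub: x = -7.

Answer: x ∈ {-7}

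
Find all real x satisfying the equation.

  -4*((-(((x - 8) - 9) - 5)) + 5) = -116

Step 1. [-4*((-(((x - 8) - 9) - 5)) + 5) = -116] -4·(inner) — divide through by -4, so div: (-(((x - 8) - 9) - 5)) + 5 = 29.
Step 2. [(-(((x - 8) - 9) - 5)) + 5 = 29] the outer +5 inverts by subtracting 5, so sub: -(((x - 8) - 9) - 5) = 24.
Step 3. [-(((x - 8) - 9) - 5) = 24] flip signs both sides. So neg: ((x - 8) - 9) - 5 = -24.
Step 4. [((x - 8) - 9) - 5 = -24] -5 is outermost — add 5 both sides ⇒ sub: (x - 8) - 9 = -19.
Step 5. [(x - 8) - 9 = -19] -9 is outermost — add 9 both sides, so sub: x - 8 = -10.
Step 6. [x - 8 = -10] -8 is outermost — add 8 both sides ⇒ sub: x = -2.

Answer: x ∈ {-2}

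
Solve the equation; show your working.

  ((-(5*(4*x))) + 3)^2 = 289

Step 1. [((-(5*(4*x))) + 3)^2 = 289] √ both sides: 289 ≥ 0 gives two branches ⇒ sqrt: (-(5*(4*x))) + 3 = 17 or -17.
Step 2. [(-(5*(4*x))) + 3 = 17 or -17] subtract 3: x sits inside (… + 3). So sub: -(5*(4*x)) = 14 or -20.
Step 3. [-(5*(4*x)) = 14 or -20] LHS negated; negate both sides. So neg: 5*(4*x) = -14 or 20.
Step 4. [5*(4*x) = -14 or 20] leading coefficient 5: divide by 5 ⇒ div: 4*x = -14/5 or 4.
Step 5. [4*x = -14/5 or 4] divide by the outer 4 ⇒ div: x = -7/10 or 1.

Answer: x ∈ {-7/10, 1}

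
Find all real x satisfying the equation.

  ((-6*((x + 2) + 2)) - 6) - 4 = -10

Step 1. [((-6*((x + 2) + 2)) - 6) - 4 = -10] the outer -4 inverts by adding 4, so sub: (-6*((x + 2) + 2)) - 6 = -6.
Step 2. [(-6*((x + 2) + 2)) - 6 = -6] common factor -6 (LHS and -6) — divide through ⇒ factor: ((x + 2) + 2) + 1 = 1.
Step 3. [((x + 2) + 2) + 1 = 1] peel the +1: subtract 1 from each side. So sub: (x + 2) + 2 = 0.
Step 4. [(x + 2) + 2 = 0] the outer +2 inverts by subtracting 2 ⇒ sub: x + 2 = -2.
Step 5. [x + 2 = -2] 2 comes off first (subtract 2), so sub: x = -4.

Answer: x ∈ {-4}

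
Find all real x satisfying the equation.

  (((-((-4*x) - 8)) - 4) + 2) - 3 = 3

Step 1. [(((-((-4*x) - 8)) - 4) + 2) - 3 = 3] the outer -3 inverts by adding 3. So sub: ((-((-4*x) - 8)) - 4) + 2 = 6.
Step 2. [((-((-4*x) - 8)) - 4) + 2 = 6] 2 comes off first (subtract 2), so sub: (-((-4*x) - 8)) - 4 = 4.
Step 3. [(-((-4*x) - 8)) - 4 = 4] -4 is outermost — add 4 both sides ⇒ sub: -((-4*x) - 8) = 8.
Step 4. [-((-4*x) - 8) = 8] flip signs both sides. So neg: (-4*x) - 8 = -8.
Step 5. [(-4*x) - 8 = -8] peel the -8: add 8 from each side ⇒ sub: -4*x = 0.
Step 6. [-4*x = 0] -4 out front; divide by -4, so div: x = 0.

Answer: x ∈ {0}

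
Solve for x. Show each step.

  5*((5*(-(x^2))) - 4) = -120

Step 1. [5*((5*(-(x^2))) - 4) = -120] 5 out front; divide by 5 ⇒ div: (5*(-(x^2))) - 4 = -24.
Step 2. [(5*(-(x^2))) - 4 = -24] the outer -4 inverts by adding 4, so sub: 5*(-(x^2)) = -20.
Step 3. [5*(-(x^2)) = -20] leading coefficient 5: divide by 5, so div: -(x^2) = -4.
Step 4. [-(x^2) = -4] LHS negated; negate both sides ⇒ neg: x^2 = 4.
Step 5. [x^2 = 4] √ both sides: 4 ≥ 0 gives two branches ⇒ sqrt: x = 2 or -2.

Answer: x ∈ {-2, 2}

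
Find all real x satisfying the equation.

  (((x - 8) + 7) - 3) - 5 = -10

Step 1. [(((x - 8) + 7) - 3) - 5 = -10] add 5: x sits inside (… - 5) ⇒ sub: ((x - 8) + 7) - 3 = -5.
Step 2. [((x - 8) + 7) - 3 = -5] 3 comes off first (add 3). So sub: (x - 8) + 7 = -2.
Step 3. [(x - 8) + 7 = -2] peel the +7: subtract 7 from each side. So sub: x - 8 = -9.
Step 4. [x - 8 = -9] 8 comes off first (add 8). So sub: x = -1.

Answer: x ∈ {-1}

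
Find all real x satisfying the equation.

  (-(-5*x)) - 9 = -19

Step 1. [(-(-5*x)) - 9 = -19] peel the -9: add 9 from each side. So sub: -(-5*x) = -10.
Step 2. [-(-5*x) = -10] flip signs both sides. So neg: -5*x = 10.
Step 3. [-5*x = 10] -5 out front; divide by -5, so div: x = -2.

Answer: x ∈ {-2}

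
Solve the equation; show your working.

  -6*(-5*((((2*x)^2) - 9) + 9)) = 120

Step 1. [-6*(-5*((((2*x)^2) - 9) + 9)) = 120] LHS = -6·(…); ÷-6 both sides ⇒ div: -5*((((2*x)^2) - 9) + 9) = -20.
Step 2. [-5*((((2*x)^2) - 9) + 9) = -20] LHS = -5·(…); ÷-5 both sides. So div: (((2*x)^2) - 9) + 9 = 4.
Step 3. [(((2*x)^2) - 9) + 9 = 4] the outer +9 inverts by subtracting 9, so sub: ((2*x)^2) - 9 = -5.
Step 4. [((2*x)^2) - 9 = -5] -9 is outermost — add 9 both sides, so sub: (2*x)^2 = 4.
Step 5. [(2*x)^2 = 4] 4 ≥ 0, LHS is (·)² — take ±√ ⇒ sqrt: 2*x = 2 or -2.
Step 6. [2*x = 2 or -2] 2 out front; divide by 2 ⇒ div: x = 1 or -1.

Answer: x ∈ {-1, 1}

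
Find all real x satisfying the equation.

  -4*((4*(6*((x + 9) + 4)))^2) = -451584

Step 1. [-4*((4*(6*((x + 9) + 4)))^2) = -451584] divide by the outer -4, so div: (4*(6*((x + 9) + 4)))^2 = 112896.
Step 2. [(4*(6*((x + 9) + 4)))^2 = 112896] LHS squared, RHS 112896 ≥ 0: apply √ (±) ⇒ sqrt: 4*(6*((x + 9) + 4)) = 336 or -336.
Step 3. [4*(6*((x + 9) + 4)) = 336 or -336] LHS = 4·(…); ÷4 both sides, so div: 6*((x + 9) + 4) = 84 or -84.
Step 4. [6*((x + 9) + 4) = 84 or -84] LHS = 6·(…); ÷6 both sides. So div: (x + 9) + 4 = 14 or -14.
Step 5. [(x + 9) + 4 = 14 or -14] 4 comes off first (subtract 4). So sub: x + 9 = 10 or -18.
Step 6. [x + 9 = 10 or -18] peel the +9: subtract 9 from each side. So sub: x = 1 or -27.

Answer: x ∈ {-27, 1}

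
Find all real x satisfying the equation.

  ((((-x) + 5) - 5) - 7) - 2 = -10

Step 1. [((((-x) + 5) - 5) - 7) - 2 = -10] peel the -2: add 2 from each side, so sub: (((-x) + 5) - 5) - 7 = -8.
Step 2. [(((-x) + 5) - 5) - 7 = -8] peel the -7: add 7 from each side ⇒ sub: ((-x) + 5) - 5 = -1.
Step 3. [((-x) + 5) - 5 = -1] the outer -5 inverts by adding 5, so sub: (-x) + 5 = 4.
Step 4. [(-x) + 5 = 4] 5 comes off first (subtract 5), so sub: -x = -1.
Step 5. [-x = -1] flip signs both sides. So neg: x = 1.

Answer: x ∈ {1}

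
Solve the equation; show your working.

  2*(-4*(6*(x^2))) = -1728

Step 1. [2*(-4*(6*(x^2))) = -1728] 2 out front; divide by 2 ⇒ div: -4*(6*(x^2)) = -864.
Step 2. [-4*(6*(x^2)) = -864] -4 out front; divide by -4, so div: 6*(x^2) = 216.
Step 3. [6*(x^2) = 216] leading coefficient 6: divide by 6, so div: x^2 = 36.
Step 4. [x^2 = 36] 36 ≥ 0, LHS is (·)² — take ±√ ⇒ sqrt: x = 6 or -6.

Answer: x ∈ {-6, 6}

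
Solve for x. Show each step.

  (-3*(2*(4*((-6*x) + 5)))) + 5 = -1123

Step 1. [(-3*(2*(4*((-6*x) + 5)))) + 5 = -1123] subtract 5: x sits inside (… + 5) ⇒ sub: -3*(2*(4*((-6*x) + 5))) = -1128.
Step 2. [-3*(2*(4*((-6*x) + 5))) = -1128] LHS = -3·(…); ÷-3 both sides, so div: 2*(4*((-6*x) + 5)) = 376.
Step 3. [2*(4*((-6*x) + 5)) = 376] leading coefficient 2: divide by 2, so div: 4*((-6*x) + 5) = 188.
Step 4. [4*((-6*x) + 5) = 188] divide by the outer 4 ⇒ div: (-6*x) + 5 = 47.
Step 5. [(-6*x) + 5 = 47] 5 comes off first (subtract 5). So sub: -6*x = 42.
Step 6. [-6*x = 42] -6 out front; divide by -6 ⇒ div: x = -7.

Answer: x ∈ {-7}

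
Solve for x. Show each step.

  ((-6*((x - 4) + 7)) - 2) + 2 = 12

Step 1. [((-6*((x - 4) + 7)) - 2) + 2 = 12] the outer +2 inverts by subtracting 2 ⇒ sub: (-6*((x - 4) + 7)) - 2 = 10.
Step 2. [(-6*((x - 4) + 7)) - 2 = 10] peel the -2: add 2 from each side. So sub: -6*((x - 4) + 7) = 12.
Step 3. [-6*((x - 4) + 7) = 12] LHS = -6·(…); ÷-6 both sides ⇒ div: (x - 4) + 7 = -2.
Step 4. [(x - 4) + 7 = -2] the outer +7 inverts by subtracting 7. So sub: x - 4 = -9.
Step 5. [x - 4 = -9] the outer -4 inverts by adding 4 ⇒ sub: x = -5.

Answer: x ∈ {-5}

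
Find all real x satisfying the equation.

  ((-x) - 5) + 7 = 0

Step 1. [((-x) - 5) + 7 = 0] peel the +7: subtract 7 from each side, so sub: (-x) - 5 = -7.
Step 2. [(-x) - 5 = -7] peel the -5: add 5 from each side ⇒ sub: -x = -2.
Step 3. [-x = -2] flip signs both sides ⇒ neg: x = 2.

Answer: x ∈ {2}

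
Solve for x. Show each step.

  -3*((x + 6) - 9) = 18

Step 1. [-3*((x + 6) - 9) = 18] -3 out front; divide by -3 ⇒ div: (x + 6) - 9 = -6.
Step 2. [(x + 6) - 9 = -6] add 9: x sits inside (… - 9). So sub: x + 6 = 3.
Step 3. [x + 6 = 3] 6 comes off first (subtract 6). So sub: x = -3.

Answer: x ∈ {-3}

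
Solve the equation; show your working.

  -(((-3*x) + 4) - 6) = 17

Step 1. [-(((-3*x) + 4) - 6) = 17] LHS negated; negate both sides, so neg: ((-3*x) + 4) - 6 = -17.
Step 2. [((-3*x) + 4) - 6 = -17] 6 comes off first (add 6). So sub: (-3*x) + 4 = -11.
Step 3. [(-3*x) + 4 = -11] subtract 4: x sits inside (… + 4) ⇒ sub: -3*x = -15.
Step 4. [-3*x = -15] -3 out front; divide by -3. So div: x = 5.

Answer: x ∈ {5}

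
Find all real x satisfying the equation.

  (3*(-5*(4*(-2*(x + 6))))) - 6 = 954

Step 1. [(3*(-5*(4*(-2*(x + 6))))) - 6 = 954] the outer -6 inverts by adding 6, so sub: 3*(-5*(4*(-2*(x + 6)))) = 960.
Step 2. [3*(-5*(4*(-2*(x + 6)))) = 960] LHS = 3·(…); ÷3 both sides. So div: -5*(4*(-2*(x + 6))) = 320.
Step 3. [-5*(4*(-2*(x + 6))) = 320] -5 out front; divide by -5. So div: 4*(-2*(x + 6)) = -64.
Step 4. [4*(-2*(x + 6)) = -64] 4·(inner) — divide through by 4 ⇒ div: -2*(x + 6) = -16.
Step 5. [-2*(x + 6) = -16] divide by the outer -2. So div: x + 6 = 8.
Step 6. [x + 6 = 8] subtract 6: x sits inside (… + 6) ⇒ sub: x = 2.

Answer: x ∈ {2}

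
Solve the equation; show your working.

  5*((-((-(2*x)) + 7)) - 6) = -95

Step 1. [5*((-((-(2*x)) + 7)) - 6) = -95] 5 out front; divide by 5. So div: (-((-(2*x)) + 7)) - 6 = -19.
Step 2. [(-((-(2*x)) + 7)) - 6 = -19] the outer -6 inverts by adding 6. So sub: -((-(2*x)) + 7) = -13.
Step 3. [-((-(2*x)) + 7) = -13] flip signs both sides ⇒ neg: (-(2*x)) + 7 = 13.
Step 4. [(-(2*x)) + 7 = 13] the outer +7 inverts by subtracting 7 ⇒ sub: -(2*x) = 6.
Step 5. [-(2*x) = 6] LHS negated; negate both sides. So neg: 2*x = -6.
Step 6. [2*x = -6] LHS = 2·(…); ÷2 both sides ⇒ div: x = -3.

Answer: x ∈ {-3}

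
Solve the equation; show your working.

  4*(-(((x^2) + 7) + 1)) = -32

Step 1. [4*(-(((x^2) + 7) + 1)) = -32] 4·(inner) — divide through by 4. So div: -(((x^2) + 7) + 1) = -8.
Step 2. [-(((x^2) + 7) + 1) = -8] LHS negated; negate both sides. So neg: ((x^2) + 7) + 1 = 8.
Step 3. [((x^2) + 7) + 1 = 8] peel the +1: subtract 1 from each side, so sub: (x^2) + 7 = 7.
Step 4. [(x^2) + 7 = 7] the outer +7 inverts by subtracting 7. So sub: x^2 = 0.
Step 5. [x^2 = 0] LHS squared, RHS 0 ≥ 0: apply √ (±), so sqrt: x = 0.

Answer: x ∈ {0}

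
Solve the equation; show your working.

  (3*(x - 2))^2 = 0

Step 1. [(3*(x - 2))^2 = 0] LHS squared, RHS 0 ≥ 0: apply √ (±). So sqrt: 3*(x - 2) = 0.
Step 2. [3*(x - 2) = 0] 3·(inner) — divide through by 3. So div: x - 2 = 0.
Step 3. [x - 2 = 0] 2 comes off first (add 2). So sub: x = 2.

Answer: x ∈ {2}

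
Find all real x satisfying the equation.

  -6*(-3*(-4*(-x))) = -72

Step 1. [-6*(-3*(-4*(-x))) = -72] LHS = -6·(…); ÷-6 both sides ⇒ div: -3*(-4*(-x)) = 12.
Step 2. [-3*(-4*(-x)) = 12] LHS = -3·(…); ÷-3 both sides. So div: -4*(-x) = -4.
Step 3. [-4*(-x) = -4] divide by the outer -4. So div: -x = 1.
Step 4. [-x = 1] flip signs both sides ⇒ neg: x = -1.

Answer: x ∈ {-1}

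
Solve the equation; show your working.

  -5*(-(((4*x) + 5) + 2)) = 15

Step 1. [-5*(-(((4*x) + 5) + 2)) = 15] -5·(inner) — divide through by -5, so div: -(((4*x) + 5) + 2) = -3.
Step 2. [-(((4*x) + 5) + 2) = -3] leading − — multiply by −1. So neg: ((4*x) + 5) + 2 = 3.
Step 3. [((4*x) + 5) + 2 = 3] subtract 2: x sits inside (… + 2), so sub: (4*x) + 5 = 1.
Step 4. [(4*x) + 5 = 1] peel the +5: subtract 5 from each side. So sub: 4*x = -4.
Step 5. [4*x = -4] LHS = 4·(…); ÷4 both sides ⇒ div: x = -1.

Answer: x ∈ {-1}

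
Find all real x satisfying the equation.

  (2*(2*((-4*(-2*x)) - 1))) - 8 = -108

Step 1. [(2*(2*((-4*(-2*x)) - 1))) - 8 = -108] 2 divides every term; factor it out ⇒ factor: (2*((-4*(-2*x)) - 1)) - 4 = -54.
Step 2. [(2*((-4*(-2*x)) - 1)) - 4 = -54] the outer -4 inverts by adding 4 ⇒ sub: 2*((-4*(-2*x)) - 1) = -50.
Step 3. [2*((-4*(-2*x)) - 1) = -50] leading coefficient 2: divide by 2. So div: (-4*(-2*x)) - 1 = -25.
Step 4. [(-4*(-2*x)) - 1 = -25] -1 is outermost — add 1 both sides, so sub: -4*(-2*x) = -24.
Step 5. [-4*(-2*x) = -24] LHS = -4·(…); ÷-4 both sides ⇒ div: -2*x = 6.
Step 6. [-2*x = 6] -2·(inner) — divide through by -2 ⇒ div: x = -3.

Answer: x ∈ {-3}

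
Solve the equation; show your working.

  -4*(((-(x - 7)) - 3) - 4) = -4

Step 1. [-4*(((-(x - 7)) - 3) - 4) = -4] -4 out front; divide by -4 ⇒ div: ((-(x - 7)) - 3) - 4 = 1.
Step 2. [((-(x - 7)) - 3) - 4 = 1] the outer -4 inverts by adding 4 ⇒ sub: (-(x - 7)) - 3 = 5.
Step 3. [(-(x - 7)) - 3 = 5] peel the -3: add 3 from each side. So sub: -(x - 7) = 8.
Step 4. [-(x - 7) = 8] flip signs both sides, so neg: x - 7 = -8.
Step 5. [x - 7 = -8] the outer -7 inverts by adding 7, so sub: x = -1.

Answer: x ∈ {-1}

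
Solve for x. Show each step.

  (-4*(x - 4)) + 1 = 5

Step 1. [(-4*(x - 4)) + 1 = 5] the outer +1 inverts by subtracting 1. So sub: -4*(x - 4) = 4.
Step 2. [-4*(x - 4) = 4] LHS = -4·(…); ÷-4 both sides ⇒ div: x - 4 = -1.
Step 3. [x - 4 = -1] peel the -4: add 4 from each side ⇒ sub: x = 3.

Answer: x ∈ {3}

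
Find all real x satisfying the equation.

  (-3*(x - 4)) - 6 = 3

Step 1. [(-3*(x - 4)) - 6 = 3] -3 | LHS and -3 | 3: pull -3 out ⇒ factor: (x - 4) + 2 = -1.
Step 2. [(x - 4) + 2 = -1] 2 comes off first (subtract 2) ⇒ sub: x - 4 = -3.
Step 3. [x - 4 = -3] add 4: x sits inside (… - 4). So sub: x = 1.

Answer: x ∈ {1}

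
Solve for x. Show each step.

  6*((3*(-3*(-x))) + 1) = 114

Step 1. [6*((3*(-3*(-x))) + 1) = 114] 6 out front; divide by 6. So div: (3*(-3*(-x))) + 1 = 19.
Step 2. [(3*(-3*(-x))) + 1 = 19] peel the +1: subtract 1 from each side. So sub: 3*(-3*(-x)) = 18.
Step 3. [3*(-3*(-x)) = 18] leading coefficient 3: divide by 3. So div: -3*(-x) = 6.
Step 4. [-3*(-x) = 6] -3 out front; divide by -3 ⇒ div: -x = -2.
Step 5. [-x = -2] flip signs both sides, so neg: x = 2.

Answer: x ∈ {2}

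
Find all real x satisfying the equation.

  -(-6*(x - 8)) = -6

Step 1. [-(-6*(x - 8)) = -6] leading − — multiply by −1 ⇒ neg: -6*(x - 8) = 6.
Step 2. [-6*(x - 8) = 6] -6 out front; divide by -6. So div: x - 8 = -1.
Step 3. [x - 8 = -1] peel the -8: add 8 from each side, so sub: x = 7.

Answer: x ∈ {7}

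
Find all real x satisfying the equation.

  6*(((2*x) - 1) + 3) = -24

Step 1. [6*(((2*x) - 1) + 3) = -24] divide by the outer 6. So div: ((2*x) - 1) + 3 = -4.
Step 2. [((2*x) - 1) + 3 = -4] subtract 3: x sits inside (… + 3). So sub: (2*x) - 1 = -7.
Step 3. [(2*x) - 1 = -7] the outer -1 inverts by adding 1 ⇒ sub: 2*x = -6.
Step 4. [2*x = -6] LHS = 2·(…); ÷2 both sides ⇒ div: x = -3.

Answer: x ∈ {-3}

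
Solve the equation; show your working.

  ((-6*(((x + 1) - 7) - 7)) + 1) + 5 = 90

Step 1. [((-6*(((x + 1) - 7) - 7)) + 1) + 5 = 90] 5 comes off first (subtract 5) ⇒ sub: (-6*(((x + 1) - 7) - 7)) + 1 = 85.
Step 2. [(-6*(((x + 1) - 7) - 7)) + 1 = 85] subtract 1: x sits inside (… + 1). So sub: -6*(((x + 1) - 7) - 7) = 84.
Step 3. [-6*(((x + 1) - 7) - 7) = 84] leading coefficient -6: divide by -6. So div: ((x + 1) - 7) - 7 = -14.
Step 4. [((x + 1) - 7) - 7 = -14] peel the -7: add 7 from each side ⇒ sub: (x + 1) - 7 = -7.
Step 5. [(x + 1) - 7 = -7] -7 is outermost — add 7 both sides, so sub: x + 1 = 0.
Step 6. [x + 1 = 0] peel the +1: subtract 1 from each side. So sub: x = -1.

Answer: x ∈ {-1}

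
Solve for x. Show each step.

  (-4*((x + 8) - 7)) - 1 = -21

Step 1. [(-4*((x + 8) - 7)) - 1 = -21] peel the -1: add 1 from each side, so sub: -4*((x + 8) - 7) = -20.
Step 2. [-4*((x + 8) - 7) = -20] LHS = -4·(…); ÷-4 both sides, so div: (x + 8) - 7 = 5.
Step 3. [(x + 8) - 7 = 5] 7 comes off first (add 7), so sub: x + 8 = 12.
Step 4. [x + 8 = 12] 8 comes off first (subtract 8). So sub: x = 4.

Answer: x ∈ {4}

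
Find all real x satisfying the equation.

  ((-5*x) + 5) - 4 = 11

Step 1. [((-5*x) + 5) - 4 = 11] add 4: x sits inside (… - 4) ⇒ sub: (-5*x) + 5 = 15.
Step 2. [(-5*x) + 5 = 15] common factor -5 (LHS and 15) — divide through. So factor: x - 1 = -3.
Step 3. [x - 1 = -3] -1 is outermost — add 1 both sides ⇒ sub: x = -2.

Answer: x ∈ {-2}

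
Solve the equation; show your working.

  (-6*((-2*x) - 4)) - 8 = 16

Step 1. [(-6*((-2*x) - 4)) - 8 = 16] peel the -8: add 8 from each side, so sub: -6*((-2*x) - 4) = 24.
Step 2. [-6*((-2*x) - 4) = 24] leading coefficient -6: divide by -6, so div: (-2*x) - 4 = -4.
Step 3. [(-2*x) - 4 = -4] common factor -2 (LHS and -4) — divide through, so factor: x + 2 = 2.
Step 4. [x + 2 = 2] +2 is outermost — subtract 2 both sides ⇒ sub: x = 0.

Answer: x ∈ {0}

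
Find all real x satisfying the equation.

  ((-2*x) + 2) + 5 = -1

Step 1. [((-2*x) + 2) + 5 = -1] the outer +5 inverts by subtracting 5. So sub: (-2*x) + 2 = -6.
Step 2. [(-2*x) + 2 = -6] -2 divides every term; factor it out. So factor: x - 1 = 3.
Step 3. [x - 1 = 3] add 1: x sits inside (… - 1) ⇒ sub: x = 4.

Answer: x ∈ {4}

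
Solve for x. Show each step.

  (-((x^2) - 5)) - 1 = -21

Step 1. [(-((x^2) - 5)) - 1 = -21] add 1: x sits inside (… - 1), so sub: -((x^2) - 5) = -20.
Step 2. [-((x^2) - 5) = -20] leading − — multiply by −1. So neg: (x^2) - 5 = 20.
Step 3. [(x^2) - 5 = 20] -5 is outermost — add 5 both sides ⇒ sub: x^2 = 25.
Step 4. [x^2 = 25] √ both sides: 25 ≥ 0 gives two branches, so sqrt: x = 5 or -5.

Answer: x ∈ {-5, 5}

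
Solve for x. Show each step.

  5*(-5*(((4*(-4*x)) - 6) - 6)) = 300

Step 1. [5*(-5*(((4*(-4*x)) - 6) - 6)) = 300] leading coefficient 5: divide by 5 ⇒ div: -5*(((4*(-4*x)) - 6) - 6) = 60.
Step 2. [-5*(((4*(-4*x)) - 6) - 6) = 60] leading coefficient -5: divide by -5, so div: ((4*(-4*x)) - 6) - 6 = -12.
Step 3. [((4*(-4*x)) - 6) - 6 = -12] 6 comes off first (add 6). So sub: (4*(-4*x)) - 6 = -6.
Step 4. [(4*(-4*x)) - 6 = -6] -6 is outermost — add 6 both sides. So sub: 4*(-4*x) = 0.
Step 5. [4*(-4*x) = 0] divide by the outer 4 ⇒ div: -4*x = 0.
Step 6. [-4*x = 0] -4 out front; divide by -4 ⇒ div: x = 0.

Answer: x ∈ {0}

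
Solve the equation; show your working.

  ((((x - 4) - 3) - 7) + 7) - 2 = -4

Step 1. [((((x - 4) - 3) - 7) + 7) - 2 = -4] add 2: x sits inside (… - 2). So sub: (((x - 4) - 3) - 7) + 7 = -2.
Step 2. [(((x - 4) - 3) - 7) + 7 = -2] the outer +7 inverts by subtracting 7 ⇒ sub: ((x - 4) - 3) - 7 = -9.
Step 3. [((x - 4) - 3) - 7 = -9] -7 is outermost — add 7 both sides, so sub: (x - 4) - 3 = -2.
Step 4. [(x - 4) - 3 = -2] the outer -3 inverts by adding 3. So sub: x - 4 = 1.
Step 5. [x - 4 = 1] -4 is outermost — add 4 both sides. So sub: x = 5.

Answer: x ∈ {5}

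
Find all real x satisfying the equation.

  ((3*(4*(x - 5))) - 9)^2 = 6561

Step 1. [((3*(4*(x - 5))) - 9)^2 = 6561] LHS squared, RHS 6561 ≥ 0: apply √ (±) ⇒ sqrt: (3*(4*(x - 5))) - 9 = 81 or -81.
Step 2. [(3*(4*(x - 5))) - 9 = 81 or -81] add 9: x sits inside (… - 9) ⇒ sub: 3*(4*(x - 5)) = 90 or -72.
Step 3. [3*(4*(x - 5)) = 90 or -72] divide by the outer 3, so div: 4*(x - 5) = 30 or -24.
Step 4. [4*(x - 5) = 30 or -24] divide by the outer 4, so div: x - 5 = 15/2 or -6.
Step 5. [x - 5 = 15/2 or -6] 5 comes off first (add 5). So sub: x = 25/2 or -1.

Answer: x ∈ {-1, 25/2}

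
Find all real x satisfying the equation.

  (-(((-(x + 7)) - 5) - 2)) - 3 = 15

Step 1. [(-(((-(x + 7)) - 5) - 2)) - 3 = 15] add 3: x sits inside (… - 3), so sub: -(((-(x + 7)) - 5) - 2) = 18.
Step 2. [-(((-(x + 7)) - 5) - 2) = 18] leading − — multiply by −1, so neg: ((-(x + 7)) - 5) - 2 = -18.
Step 3. [((-(x + 7)) - 5) - 2 = -18] 2 comes off first (add 2), so sub: (-(x + 7)) - 5 = -16.
Step 4. [(-(x + 7)) - 5 = -16] 5 comes off first (add 5) ⇒ sub: -(x + 7) = -11.
Step 5. [-(x + 7) = -11] leading − — multiply by −1, so neg: x + 7 = 11.
Step 6. [x + 7 = 11] the outer +7 inverts by subtracting 7. So sub: x = 4.

Answer: x ∈ {4}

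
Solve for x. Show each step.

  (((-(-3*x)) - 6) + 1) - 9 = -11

Step 1. [(((-(-3*x)) - 6) + 1) - 9 = -11] add 9: x sits inside (… - 9), so sub: ((-(-3*x)) - 6) + 1 = -2.
Step 2. [((-(-3*x)) - 6) + 1 = -2] the outer +1 inverts by subtracting 1, so sub: (-(-3*x)) - 6 = -3.
Step 3. [(-(-3*x)) - 6 = -3] the outer -6 inverts by adding 6 ⇒ sub: -(-3*x) = 3.
Step 4. [-(-3*x) = 3] flip signs both sides ⇒ neg: -3*x = -3.
Step 5. [-3*x = -3] LHS = -3·(…); ÷-3 both sides, so div: x = 1.

Answer: x ∈ {1}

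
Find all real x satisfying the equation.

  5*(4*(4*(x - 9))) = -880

Step 1. [5*(4*(4*(x - 9))) = -880] 5·(inner) — divide through by 5 ⇒ div: 4*(4*(x - 9)) = -176.
Step 2. [4*(4*(x - 9)) = -176] divide by the outer 4. So div: 4*(x - 9) = -44.
Step 3. [4*(x - 9) = -44] LHS = 4·(…); ÷4 both sides ⇒ div: x - 9 = -11.
Step 4. [x - 9 = -11] add 9: x sits inside (… - 9). So sub: x = -2.

Answer: x ∈ {-2}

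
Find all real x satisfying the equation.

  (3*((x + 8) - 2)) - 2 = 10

Step 1. [(3*((x + 8) - 2)) - 2 = 10] -2 is outermost — add 2 both sides ⇒ sub: 3*((x + 8) - 2) = 12.
Step 2. [3*((x + 8) - 2) = 12] 3 out front; divide by 3. So div: (x + 8) - 2 = 4.
Step 3. [(x + 8) - 2 = 4] 2 comes off first (add 2). So sub: x + 8 = 6.
Step 4. [x + 8 = 6] peel the +8: subtract 8 from each side ⇒ sub: x = -2.

Answer: x ∈ {-2}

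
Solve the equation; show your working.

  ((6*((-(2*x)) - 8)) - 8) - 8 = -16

Step 1. [((6*((-(2*x)) - 8)) - 8) - 8 = -16] 8 comes off first (add 8). So sub: (6*((-(2*x)) - 8)) - 8 = -8.
Step 2. [(6*((-(2*x)) - 8)) - 8 = -8] add 8: x sits inside (… - 8). So sub: 6*((-(2*x)) - 8) = 0.
Step 3. [6*((-(2*x)) - 8) = 0] leading coefficient 6: divide by 6. So div: (-(2*x)) - 8 = 0.
Step 4. [(-(2*x)) - 8 = 0] peel the -8: add 8 from each side. So sub: -(2*x) = 8.
Step 5. [-(2*x) = 8] LHS negated; negate both sides. So neg: 2*x = -8.
Step 6. [2*x = -8] LHS = 2·(…); ÷2 both sides ⇒ div: x = -4.

Answer: x ∈ {-4}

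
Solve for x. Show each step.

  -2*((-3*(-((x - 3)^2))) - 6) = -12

Step 1. [-2*((-3*(-((x - 3)^2))) - 6) = -12] leading coefficient -2: divide by -2. So div: (-3*(-((x - 3)^2))) - 6 = 6.
Step 2. [(-3*(-((x - 3)^2))) - 6 = 6] -3 divides every term; factor it out, so factor: (-((x - 3)^2)) + 2 = -2.
Step 3. [(-((x - 3)^2)) + 2 = -2] the outer +2 inverts by subtracting 2, so sub: -((x - 3)^2) = -4.
Step 4. [-((x - 3)^2) = -4] LHS negated; negate both sides ⇒ neg: (x - 3)^2 = 4.
Step 5. [(x - 3)^2 = 4] LHS squared, RHS 4 ≥ 0: apply √ (±) ⇒ sqrt: x - 3 = 2 or -2.
Step 6. [x - 3 = 2 or -2] peel the -3: add 3 from each side, so sub: x = 5 or 1.

Answer: x ∈ {1, 5}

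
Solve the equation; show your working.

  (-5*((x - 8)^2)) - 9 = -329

Step 1. [(-5*((x - 8)^2)) - 9 = -329] 9 comes off first (add 9), so sub: -5*((x - 8)^2) = -320.
Step 2. [-5*((x - 8)^2) = -320] -5 out front; divide by -5 ⇒ div: (x - 8)^2 = 64.
Step 3. [(x - 8)^2 = 64] LHS squared, RHS 64 ≥ 0: apply √ (±), so sqrt: x - 8 = 8 or -8.
Step 4. [x - 8 = 8 or -8] the outer -8 inverts by adding 8. So sub: x = 16 or 0.

Answer: x ∈ {0, 16}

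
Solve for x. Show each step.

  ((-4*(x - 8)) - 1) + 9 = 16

Step 1. [((-4*(x - 8)) - 1) + 9 = 16] peel the +9: subtract 9 from each side, so sub: (-4*(x - 8)) - 1 = 7.
Step 2. [(-4*(x - 8)) - 1 = 7] add 1: x sits inside (… - 1), so sub: -4*(x - 8) = 8.
Step 3. [-4*(x - 8) = 8] -4 out front; divide by -4 ⇒ div: x - 8 = -2.
Step 4. [x - 8 = -2] -8 is outermost — add 8 both sides, so sub: x = 6.

Answer: x ∈ {6}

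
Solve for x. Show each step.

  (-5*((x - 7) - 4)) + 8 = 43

Step 1. [(-5*((x - 7) - 4)) + 8 = 43] peel the +8: subtract 8 from each side ⇒ sub: -5*((x - 7) - 4) = 35.
Step 2. [-5*((x - 7) - 4) = 35] LHS = -5·(…); ÷-5 both sides. So div: (x - 7) - 4 = -7.
Step 3. [(x - 7) - 4 = -7] peel the -4: add 4 from each side ⇒ sub: x - 7 = -3.
Step 4. [x - 7 = -3] peel the -7: add 7 from each side. So sub: x = 4.

Answer: x ∈ {4}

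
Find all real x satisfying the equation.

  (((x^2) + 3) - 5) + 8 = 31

Step 1. [(((x^2) + 3) - 5) + 8 = 31] peel the +8: subtract 8 from each side ⇒ sub: ((x^2) + 3) - 5 = 23.
Step 2. [((x^2) + 3) - 5 = 23] 5 comes off first (add 5), so sub: (x^2) + 3 = 28.
Step 3. [(x^2) + 3 = 28] peel the +3: subtract 3 from each side. So sub: x^2 = 25.
Step 4. [x^2 = 25] √ both sides: 25 ≥ 0 gives two branches, so sqrt: x = 5 or -5.

Answer: x ∈ {-5, 5}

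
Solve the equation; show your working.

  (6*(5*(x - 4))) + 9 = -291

Step 1. [(6*(5*(x - 4))) + 9 = -291] the outer +9 inverts by subtracting 9. So sub: 6*(5*(x - 4)) = -300.
Step 2. [6*(5*(x - 4)) = -300] 6·(inner) — divide through by 6. So div: 5*(x - 4) = -50.
Step 3. [5*(x - 4) = -50] leading coefficient 5: divide by 5. So div: x - 4 = -10.
Step 4. [x - 4 = -10] 4 comes off first (add 4), so sub: x = -6.

Answer: x ∈ {-6}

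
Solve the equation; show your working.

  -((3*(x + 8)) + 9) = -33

Step 1. [-((3*(x + 8)) + 9) = -33] flip signs both sides, so neg: (3*(x + 8)) + 9 = 33.
Step 2. [(3*(x + 8)) + 9 = 33] 9 comes off first (subtract 9) ⇒ sub: 3*(x + 8) = 24.
Step 3. [3*(x + 8) = 24] divide by the outer 3, so div: x + 8 = 8.
Step 4. [x + 8 = 8] the outer +8 inverts by subtracting 8 ⇒ sub: x = 0.

Answer: x ∈ {0}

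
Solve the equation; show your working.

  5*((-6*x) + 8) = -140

Step 1. [5*((-6*x) + 8) = -140] leading coefficient 5: divide by 5, so div: (-6*x) + 8 = -28.
Step 2. [(-6*x) + 8 = -28] +8 is outermost — subtract 8 both sides. So sub: -6*x = -36.
Step 3. [-6*x = -36] divide by the outer -6, so div: x = 6.

Answer: x ∈ {6}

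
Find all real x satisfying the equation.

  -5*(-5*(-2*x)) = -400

Step 1. [-5*(-5*(-2*x)) = -400] -5·(inner) — divide through by -5, so div: -5*(-2*x) = 80.
Step 2. [-5*(-2*x) = 80] divide by the outer -5 ⇒ div: -2*x = -16.
Step 3. [-2*x = -16] -2 out front; divide by -2. So div: x = 8.

Answer: x ∈ {8}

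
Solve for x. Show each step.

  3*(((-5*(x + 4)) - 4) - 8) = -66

Step 1. [3*(((-5*(x + 4)) - 4) - 8) = -66] divide by the outer 3, so div: ((-5*(x + 4)) - 4) - 8 = -22.
Step 2. [((-5*(x + 4)) - 4) - 8 = -22] -8 is outermost — add 8 both sides. So sub: (-5*(x + 4)) - 4 = -14.
Step 3. [(-5*(x + 4)) - 4 = -14] 4 comes off first (add 4). So sub: -5*(x + 4) = -10.
Step 4. [-5*(x + 4) = -10] -5·(inner) — divide through by -5 ⇒ div: x + 4 = 2.
Step 5. [x + 4 = 2] 4 comes off first (subtract 4) ⇒ sub: x = -2.

Answer: x ∈ {-2}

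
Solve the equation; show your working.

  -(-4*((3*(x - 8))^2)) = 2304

Step 1. [-(-4*((3*(x - 8))^2)) = 2304] LHS negated; negate both sides, so neg: -4*((3*(x - 8))^2) = -2304.
Step 2. [-4*((3*(x - 8))^2) = -2304] -4·(inner) — divide through by -4. So div: (3*(x - 8))^2 = 576.
Step 3. [(3*(x - 8))^2 = 576] √ both sides: 576 ≥ 0 gives two branches. So sqrt: 3*(x - 8) = 24 or -24.
Step 4. [3*(x - 8) = 24 or -24] LHS = 3·(…); ÷3 both sides ⇒ div: x - 8 = 8 or -8.
Step 5. [x - 8 = 8 or -8] the outer -8 inverts by adding 8 ⇒ sub: x = 16 or 0.

Answer: x ∈ {0, 16}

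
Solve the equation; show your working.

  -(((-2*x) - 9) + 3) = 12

Step 1. [-(((-2*x) - 9) + 3) = 12] flip signs both sides, so neg: ((-2*x) - 9) + 3 = -12.
Step 2. [((-2*x) - 9) + 3 = -12] 3 comes off first (subtract 3). So sub: (-2*x) - 9 = -15.
Step 3. [(-2*x) - 9 = -15] 9 comes off first (add 9) ⇒ sub: -2*x = -6.
Step 4. [-2*x = -6] -2 out front; divide by -2 ⇒ div: x = 3.

Answer: x ∈ {3}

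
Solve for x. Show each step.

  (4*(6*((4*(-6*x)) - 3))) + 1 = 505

Step 1. [(4*(6*((4*(-6*x)) - 3))) + 1 = 505] 1 comes off first (subtract 1), so sub: 4*(6*((4*(-6*x)) - 3)) = 504.
Step 2. [4*(6*((4*(-6*x)) - 3)) = 504] LHS = 4·(…); ÷4 both sides ⇒ div: 6*((4*(-6*x)) - 3) = 126.
Step 3. [6*((4*(-6*x)) - 3) = 126] leading coefficient 6: divide by 6 ⇒ div: (4*(-6*x)) - 3 = 21.
Step 4. [(4*(-6*x)) - 3 = 21] the outer -3 inverts by adding 3 ⇒ sub: 4*(-6*x) = 24.
Step 5. [4*(-6*x) = 24] divide by the outer 4. So div: -6*x = 6.
Step 6. [-6*x = 6] leading coefficient -6: divide by -6. So div: x = -1.

Answer: x ∈ {-1}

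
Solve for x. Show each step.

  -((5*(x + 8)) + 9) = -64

Step 1. [-((5*(x + 8)) + 9) = -64] LHS negated; negate both sides. So neg: (5*(x + 8)) + 9 = 64.
Step 2. [(5*(x + 8)) + 9 = 64] subtract 9: x sits inside (… + 9) ⇒ sub: 5*(x + 8) = 55.
Step 3. [5*(x + 8) = 55] leading coefficient 5: divide by 5 ⇒ div: x + 8 = 11.
Step 4. [x + 8 = 11] the outer +8 inverts by subtracting 8. So sub: x = 3.

Answer: x ∈ {3}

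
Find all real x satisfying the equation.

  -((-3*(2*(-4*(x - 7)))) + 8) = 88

Step 1. [-((-3*(2*(-4*(x - 7)))) + 8) = 88] flip signs both sides ⇒ neg: (-3*(2*(-4*(x - 7)))) + 8 = -88.
Step 2. [(-3*(2*(-4*(x - 7)))) + 8 = -88] subtract 8: x sits inside (… + 8). So sub: -3*(2*(-4*(x - 7))) = -96.
Step 3. [-3*(2*(-4*(x - 7))) = -96] -3·(inner) — divide through by -3, so div: 2*(-4*(x - 7)) = 32.
Step 4. [2*(-4*(x - 7)) = 32] 2·(inner) — divide through by 2, so div: -4*(x - 7) = 16.
Step 5. [-4*(x - 7) = 16] divide by the outer -4 ⇒ div: x - 7 = -4.
Step 6. [x - 7 = -4] -7 is outermost — add 7 both sides, so sub: x = 3.

Answer: x ∈ {3}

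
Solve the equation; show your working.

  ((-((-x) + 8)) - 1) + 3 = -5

Step 1. [((-((-x) + 8)) - 1) + 3 = -5] 3 comes off first (subtract 3). So sub: (-((-x) + 8)) - 1 = -8.
Step 2. [(-((-x) + 8)) - 1 = -8] -1 is outermost — add 1 both sides. So sub: -((-x) + 8) = -7.
Step 3. [-((-x) + 8) = -7] LHS negated; negate both sides, so neg: (-x) + 8 = 7.
Step 4. [(-x) + 8 = 7] subtract 8: x sits inside (… + 8). So sub: -x = -1.
Step 5. [-x = -1] flip signs both sides ⇒ neg: x = 1.

Answer: x ∈ {1}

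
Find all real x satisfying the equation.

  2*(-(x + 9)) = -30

Step 1. [2*(-(x + 9)) = -30] 2·(inner) — divide through by 2. So div: -(x + 9) = -15.
Step 2. [-(x + 9) = -15] LHS negated; negate both sides ⇒ neg: x + 9 = 15.
Step 3. [x + 9 = 15] the outer +9 inverts by subtracting 9, so sub: x = 6.

Answer: x ∈ {6}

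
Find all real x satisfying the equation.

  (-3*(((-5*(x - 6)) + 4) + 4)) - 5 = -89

Step 1. [(-3*(((-5*(x - 6)) + 4) + 4)) - 5 = -89] peel the -5: add 5 from each side, so sub: -3*(((-5*(x - 6)) + 4) + 4) = -84.
Step 2. [-3*(((-5*(x - 6)) + 4) + 4) = -84] divide by the outer -3. So div: ((-5*(x - 6)) + 4) + 4 = 28.
Step 3. [((-5*(x - 6)) + 4) + 4 = 28] 4 comes off first (subtract 4), so sub: (-5*(x - 6)) + 4 = 24.
Step 4. [(-5*(x - 6)) + 4 = 24] the outer +4 inverts by subtracting 4, so sub: -5*(x - 6) = 20.
Step 5. [-5*(x - 6) = 20] leading coefficient -5: divide by -5 ⇒ div: x - 6 = -4.
Step 6. [x - 6 = -4] add 6: x sits inside (… - 6). So sub: x = 2.

Answer: x ∈ {2}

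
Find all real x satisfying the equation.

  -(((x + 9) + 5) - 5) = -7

Step 1. [-(((x + 9) + 5) - 5) = -7] leading − — multiply by −1 ⇒ neg: ((x + 9) + 5) - 5 = 7.
Step 2. [((x + 9) + 5) - 5 = 7] 5 comes off first (add 5) ⇒ sub: (x + 9) + 5 = 12.
Step 3. [(x + 9) + 5 = 12] 5 comes off first (subtract 5), so sub: x + 9 = 7.
Step 4. [x + 9 = 7] +9 is outermost — subtract 9 both sides, so sub: x = -2.

Answer: x ∈ {-2}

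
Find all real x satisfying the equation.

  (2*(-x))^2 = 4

Step 1. [(2*(-x))^2 = 4] LHS squared, RHS 4 ≥ 0: apply √ (±) ⇒ sqrt: 2*(-x) = 2 or -2.
Step 2. [2*(-x) = 2 or -2] 2 out front; divide by 2. So div: -x = 1 or -1.
Step 3. [-x = 1 or -1] flip signs both sides, so neg: x = -1 or 1.

Answer: x ∈ {-1, 1}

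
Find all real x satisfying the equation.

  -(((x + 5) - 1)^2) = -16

Step 1. [-(((x + 5) - 1)^2) = -16] LHS negated; negate both sides. So neg: ((x + 5) - 1)^2 = 16.
Step 2. [((x + 5) - 1)^2 = 16] √ both sides: 16 ≥ 0 gives two branches, so sqrt: (x + 5) - 1 = 4 or -4.
Step 3. [(x + 5) - 1 = 4 or -4] 1 comes off first (add 1). So sub: x + 5 = 5 or -3.
Step 4. [x + 5 = 5 or -3] peel the +5: subtract 5 from each side. So sub: x = 0 or -8.

Answer: x ∈ {-8, 0}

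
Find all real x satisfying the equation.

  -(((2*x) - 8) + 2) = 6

Step 1. [-(((2*x) - 8) + 2) = 6] LHS negated; negate both sides, so neg: ((2*x) - 8) + 2 = -6.
Step 2. [((2*x) - 8) + 2 = -6] peel the +2: subtract 2 from each side ⇒ sub: (2*x) - 8 = -8.
Step 3. [(2*x) - 8 = -8] the outer -8 inverts by adding 8 ⇒ sub: 2*x = 0.
Step 4. [2*x = 0] LHS = 2·(…); ÷2 both sides. So div: x = 0.

Answer: x ∈ {0}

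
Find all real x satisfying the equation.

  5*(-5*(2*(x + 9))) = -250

Step 1. [5*(-5*(2*(x + 9))) = -250] LHS = 5·(…); ÷5 both sides, so div: -5*(2*(x + 9)) = -50.
Step 2. [-5*(2*(x + 9)) = -50] leading coefficient -5: divide by -5. So div: 2*(x + 9) = 10.
Step 3. [2*(x + 9) = 10] leading coefficient 2: divide by 2, so div: x + 9 = 5.
Step 4. [x + 9 = 5] +9 is outermost — subtract 9 both sides ⇒ sub: x = -4.

Answer: x ∈ {-4}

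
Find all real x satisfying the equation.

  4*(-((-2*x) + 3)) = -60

Step 1. [4*(-((-2*x) + 3)) = -60] divide by the outer 4. So div: -((-2*x) + 3) = -15.
Step 2. [-((-2*x) + 3) = -15] flip signs both sides ⇒ neg: (-2*x) + 3 = 15.
Step 3. [(-2*x) + 3 = 15] +3 is outermost — subtract 3 both sides ⇒ sub: -2*x = 12.
Step 4. [-2*x = 12] -2·(inner) — divide through by -2. So div: x = -6.

Answer: x ∈ {-6}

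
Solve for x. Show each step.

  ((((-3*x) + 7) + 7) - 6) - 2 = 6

Step 1. [((((-3*x) + 7) + 7) - 6) - 2 = 6] 2 comes off first (add 2), so sub: (((-3*x) + 7) + 7) - 6 = 8.
Step 2. [(((-3*x) + 7) + 7) - 6 = 8] add 6: x sits inside (… - 6). So sub: ((-3*x) + 7) + 7 = 14.
Step 3. [((-3*x) + 7) + 7 = 14] 7 comes off first (subtract 7). So sub: (-3*x) + 7 = 7.
Step 4. [(-3*x) + 7 = 7] the outer +7 inverts by subtracting 7. So sub: -3*x = 0.
Step 5. [-3*x = 0] divide by the outer -3. So div: x = 0.

Answer: x ∈ {0}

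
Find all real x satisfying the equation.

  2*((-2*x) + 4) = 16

Step 1. [2*((-2*x) + 4) = 16] 2 out front; divide by 2, so div: (-2*x) + 4 = 8.
Step 2. [(-2*x) + 4 = 8] common factor -2 (LHS and 8) — divide through, so factor: x - 2 = -4.
Step 3. [x - 2 = -4] -2 is outermost — add 2 both sides. So sub: x = -2.

Answer: x ∈ {-2}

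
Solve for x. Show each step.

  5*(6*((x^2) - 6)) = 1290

Step 1. [5*(6*((x^2) - 6)) = 1290] divide by the outer 5. So div: 6*((x^2) - 6) = 258.
Step 2. [6*((x^2) - 6) = 258] 6·(inner) — divide through by 6, so div: (x^2) - 6 = 43.
Step 3. [(x^2) - 6 = 43] -6 is outermost — add 6 both sides. So sub: x^2 = 49.
Step 4. [x^2 = 49] LHS squared, RHS 49 ≥ 0: apply √ (±), so sqrt: x = 7 or -7.

Answer: x ∈ {-7, 7}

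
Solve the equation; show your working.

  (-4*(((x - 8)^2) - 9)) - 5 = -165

Step 1. [(-4*(((x - 8)^2) - 9)) - 5 = -165] -5 is outermost — add 5 both sides. So sub: -4*(((x - 8)^2) - 9) = -160.
Step 2. [-4*(((x - 8)^2) - 9) = -160] divide by the outer -4 ⇒ div: ((x - 8)^2) - 9 = 40.
Step 3. [((x - 8)^2) - 9 = 40] add 9: x sits inside (… - 9) ⇒ sub: (x - 8)^2 = 49.
Step 4. [(x - 8)^2 = 49] LHS squared, RHS 49 ≥ 0: apply √ (±) ⇒ sqrt: x - 8 = 7 or -7.
Step 5. [x - 8 = 7 or -7] the outer -8 inverts by adding 8. So sub: x = 15 or 1.

Answer: x ∈ {1, 15}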